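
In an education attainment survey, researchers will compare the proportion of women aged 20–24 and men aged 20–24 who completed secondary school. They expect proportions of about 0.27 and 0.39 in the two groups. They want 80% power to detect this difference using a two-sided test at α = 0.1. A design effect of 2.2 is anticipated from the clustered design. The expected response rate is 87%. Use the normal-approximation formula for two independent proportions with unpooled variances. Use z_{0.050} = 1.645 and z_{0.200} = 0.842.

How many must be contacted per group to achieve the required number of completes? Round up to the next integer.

n = 473 per group

n = (z_{α/2} + z_β)² · [p₁(1−p₁) + p₂(1−p₂)] / (p₁ − p₂)²
  = (1.645 + 0.842)² · (0.27·0.73 + 0.39·0.61) / (-0.12)²
  = (2.487)² · (0.1971 + 0.2379) / 0.0144
  = 6.1852 · 0.4350 / 0.0144
  = 186.84
Design effect: 2.2 × 186.84 = 411.06.
Adjust for 87% response: 411.06 / 0.87 = 472.48.
Round up → n = 473 per group.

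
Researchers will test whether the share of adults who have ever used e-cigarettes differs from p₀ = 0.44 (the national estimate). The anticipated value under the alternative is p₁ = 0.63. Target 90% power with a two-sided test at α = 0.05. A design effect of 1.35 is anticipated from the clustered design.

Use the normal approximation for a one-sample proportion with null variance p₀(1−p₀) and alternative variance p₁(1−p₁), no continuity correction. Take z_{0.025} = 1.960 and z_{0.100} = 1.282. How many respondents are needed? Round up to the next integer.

n = 95

n = [z_{α/2}·√(p₀q₀) + z_β·√(p₁q₁)]² / (p₁ − p₀)²
  = [1.960·√(0.44·0.56) + 1.282·√(0.63·0.37)]² / (0.19)²
  = [1.960·0.4964 + 1.282·0.4828]² / 0.0361
  = [1.5919]² / 0.0361
  = 70.20
Design effect: 1.35 × 70.20 = 94.76.
Round up → n = 95.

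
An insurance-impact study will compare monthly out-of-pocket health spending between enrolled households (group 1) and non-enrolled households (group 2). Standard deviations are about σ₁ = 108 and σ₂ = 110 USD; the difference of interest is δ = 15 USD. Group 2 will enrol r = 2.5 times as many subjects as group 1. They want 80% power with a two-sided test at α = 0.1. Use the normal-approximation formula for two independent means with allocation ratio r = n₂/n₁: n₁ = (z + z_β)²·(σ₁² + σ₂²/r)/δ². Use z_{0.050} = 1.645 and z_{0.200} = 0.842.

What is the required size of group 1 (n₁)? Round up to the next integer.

n₁ = 454

n₁ = (z_{α/2} + z_β)² · (σ₁² + σ₂²/r) / δ²
   = (1.645 + 0.842)² · (108² + 110²/2.5) / 15²
   = 6.1852 · (11664 + 4840) / 225
   = 6.1852 · 16504 / 225
   = 453.69
Round up → n₁ = 454; n₂ = r·n₁ = 2.5 × 454 = 1135.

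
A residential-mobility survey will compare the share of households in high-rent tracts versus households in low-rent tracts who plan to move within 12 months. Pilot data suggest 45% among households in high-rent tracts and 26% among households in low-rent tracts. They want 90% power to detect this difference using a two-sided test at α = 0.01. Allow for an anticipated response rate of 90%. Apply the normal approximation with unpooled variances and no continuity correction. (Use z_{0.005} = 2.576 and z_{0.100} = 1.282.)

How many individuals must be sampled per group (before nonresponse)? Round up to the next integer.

n = (z_{α/2} + z_β)² · [p₁(1−p₁) + p₂(1−p₂)] / (p₁ − p₂)²
  = (2.576 + 1.282)² · (0.45·0.55 + 0.26·0.74) / (0.19)²
  = (3.858)² · (0.2475 + 0.1924) / 0.0361
  = 14.8842 · 0.4399 / 0.0361
  = 181.37
Adjust for 90% response: 181.37 / 0.90 = 201.52.
Round up → n = 202 per group.

n = 202 per group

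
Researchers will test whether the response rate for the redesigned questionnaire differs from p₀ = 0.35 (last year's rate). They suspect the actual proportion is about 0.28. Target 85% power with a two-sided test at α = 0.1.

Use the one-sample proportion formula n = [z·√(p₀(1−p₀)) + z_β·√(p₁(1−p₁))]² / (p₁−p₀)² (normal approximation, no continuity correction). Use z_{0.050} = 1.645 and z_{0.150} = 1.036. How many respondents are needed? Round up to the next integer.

n = 319

n = [z_{α/2}·√(p₀q₀) + z_β·√(p₁q₁)]² / (p₁ − p₀)²
  = [1.645·√(0.35·0.65) + 1.036·√(0.28·0.72)]² / (-0.07)²
  = [1.645·0.4770 + 1.036·0.4490]² / 0.0049
  = [1.2498]² / 0.0049
  = 318.76
Round up → n = 319.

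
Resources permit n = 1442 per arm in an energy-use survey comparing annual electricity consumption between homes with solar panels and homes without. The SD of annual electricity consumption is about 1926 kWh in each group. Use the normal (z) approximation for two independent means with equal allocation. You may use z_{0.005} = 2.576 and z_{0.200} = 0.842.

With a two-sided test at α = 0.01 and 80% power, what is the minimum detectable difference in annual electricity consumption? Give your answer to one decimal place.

Minimum detectable difference ≈ 245.2 kWh

δ = (z_{α/2} + z_β) · √((σ₁²+σ₂²)/n)
  = (2.576 + 0.842) · √(7418952/1442)
  = 3.418 · √5144.9
  = 3.418 · 71.7280
  = 245.1663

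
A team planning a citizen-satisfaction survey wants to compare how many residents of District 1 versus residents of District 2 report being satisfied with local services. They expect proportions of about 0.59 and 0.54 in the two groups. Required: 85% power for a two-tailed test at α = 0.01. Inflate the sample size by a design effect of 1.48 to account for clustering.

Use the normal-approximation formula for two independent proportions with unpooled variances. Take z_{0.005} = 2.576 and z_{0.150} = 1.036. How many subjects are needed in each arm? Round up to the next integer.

n = (z_{α/2} + z_β)² · [p₁(1−p₁) + p₂(1−p₂)] / (p₁ − p₂)²
  = (2.576 + 1.036)² · (0.59·0.41 + 0.54·0.46) / (0.05)²
  = (3.612)² · (0.2419 + 0.2484) / 0.0025
  = 13.0465 · 0.4903 / 0.0025
  = 2558.69
Design effect: 1.48 × 2558.69 = 3786.86.
Round up → n = 3787 per group.

n = 3787 per group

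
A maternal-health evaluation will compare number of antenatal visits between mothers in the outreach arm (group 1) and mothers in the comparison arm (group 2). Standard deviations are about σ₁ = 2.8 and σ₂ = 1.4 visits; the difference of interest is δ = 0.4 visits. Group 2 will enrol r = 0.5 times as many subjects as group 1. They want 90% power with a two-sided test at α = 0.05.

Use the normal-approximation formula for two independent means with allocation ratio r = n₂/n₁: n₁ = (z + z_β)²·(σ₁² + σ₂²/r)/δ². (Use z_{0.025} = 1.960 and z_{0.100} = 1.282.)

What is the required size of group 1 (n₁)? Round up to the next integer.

n₁ = 773

n₁ = (z_{α/2} + z_β)² · (σ₁² + σ₂²/r) / δ²
   = (1.960 + 1.282)² · (2.8² + 1.4²/0.5) / 0.4²
   = 10.5106 · (7.84 + 3.92) / 0.16
   = 10.5106 · 11.76 / 0.16
   = 772.53
Round up → n₁ = 773; n₂ = r·n₁ = 0.5 × 773 = 387.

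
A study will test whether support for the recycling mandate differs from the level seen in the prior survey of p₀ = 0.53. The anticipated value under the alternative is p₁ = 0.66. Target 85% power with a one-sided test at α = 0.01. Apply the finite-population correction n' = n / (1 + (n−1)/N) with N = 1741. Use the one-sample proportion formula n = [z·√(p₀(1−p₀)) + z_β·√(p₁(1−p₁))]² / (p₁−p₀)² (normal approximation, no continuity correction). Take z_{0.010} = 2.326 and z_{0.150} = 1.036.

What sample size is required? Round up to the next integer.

n = [z_α·√(p₀q₀) + z_β·√(p₁q₁)]² / (p₁ − p₀)²
  = [2.326·√(0.53·0.47) + 1.036·√(0.66·0.34)]² / (0.13)²
  = [2.326·0.4991 + 1.036·0.4737]² / 0.0169
  = [1.6517]² / 0.0169
  = 161.42
Finite-population correction (N = 1741): 161.42 / (1 + (161.42 − 1)/1741) = 147.80.
Round up → n = 148.

n = 148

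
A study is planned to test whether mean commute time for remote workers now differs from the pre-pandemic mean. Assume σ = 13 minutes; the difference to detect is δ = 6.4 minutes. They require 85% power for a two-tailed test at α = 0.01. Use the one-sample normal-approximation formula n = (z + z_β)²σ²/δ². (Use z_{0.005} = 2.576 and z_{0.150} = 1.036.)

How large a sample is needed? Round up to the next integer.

n = 54

n = (z_{α/2} + z_β)² · σ² / δ²
  = (2.576 + 1.036)² · 13² / 6.4²
  = 13.0465 · 169 / 40.96
  = 53.83
Round up → n = 54.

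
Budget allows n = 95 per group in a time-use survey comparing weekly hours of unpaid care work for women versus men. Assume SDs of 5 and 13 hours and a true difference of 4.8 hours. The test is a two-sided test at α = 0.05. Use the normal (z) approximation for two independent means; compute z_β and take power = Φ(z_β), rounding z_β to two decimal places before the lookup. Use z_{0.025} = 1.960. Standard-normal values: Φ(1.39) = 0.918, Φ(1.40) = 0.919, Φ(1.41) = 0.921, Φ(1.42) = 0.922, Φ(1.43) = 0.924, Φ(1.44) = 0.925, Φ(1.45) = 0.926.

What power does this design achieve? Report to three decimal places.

Power ≈ 0.919

z_β = δ·√(n/(σ₁²+σ₂²)) − z_{α/2}
    = 4.8 · √(95/194) − 1.960
    = 4.8 · 0.69978 − 1.960
    = 3.3589 − 1.960 = 1.3989 → 1.40
Power = Φ(1.40) = 0.919.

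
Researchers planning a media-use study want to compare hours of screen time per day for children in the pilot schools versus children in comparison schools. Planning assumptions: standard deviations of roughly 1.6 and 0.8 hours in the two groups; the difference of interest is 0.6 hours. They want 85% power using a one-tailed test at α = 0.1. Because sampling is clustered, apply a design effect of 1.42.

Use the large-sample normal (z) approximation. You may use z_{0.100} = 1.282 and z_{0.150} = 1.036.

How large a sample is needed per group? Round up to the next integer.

n = 68 per group

n = (z_α + z_β)² · (σ₁² + σ₂²) / δ²
  = (1.282 + 1.036)² · (1.6² + 0.8² = 3.2) / 0.6²
  = 5.3731 · 3.2 / 0.36
  = 47.76
Design effect: 1.42 × 47.76 = 67.82.
Round up → n = 68 per group.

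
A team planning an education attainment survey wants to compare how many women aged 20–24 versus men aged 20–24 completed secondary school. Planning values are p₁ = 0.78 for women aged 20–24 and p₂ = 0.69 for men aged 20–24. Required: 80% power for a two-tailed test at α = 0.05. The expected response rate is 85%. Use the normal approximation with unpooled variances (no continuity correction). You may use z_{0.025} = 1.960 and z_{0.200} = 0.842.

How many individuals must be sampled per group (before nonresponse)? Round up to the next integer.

n = (z_{α/2} + z_β)² · [p₁(1−p₁) + p₂(1−p₂)] / (p₁ − p₂)²
  = (1.960 + 0.842)² · (0.78·0.22 + 0.69·0.31) / (0.09)²
  = (2.802)² · (0.1716 + 0.2139) / 0.0081
  = 7.8512 · 0.3855 / 0.0081
  = 373.66
Adjust for 85% response: 373.66 / 0.85 = 439.60.
Round up → n = 440 per group.

n = 440 per group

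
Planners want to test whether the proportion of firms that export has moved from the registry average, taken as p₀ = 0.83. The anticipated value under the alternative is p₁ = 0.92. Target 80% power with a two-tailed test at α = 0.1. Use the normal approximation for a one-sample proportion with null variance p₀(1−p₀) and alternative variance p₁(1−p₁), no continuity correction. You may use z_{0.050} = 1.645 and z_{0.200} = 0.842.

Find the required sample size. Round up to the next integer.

n = 89

n = [z_{α/2}·√(p₀q₀) + z_β·√(p₁q₁)]² / (p₁ − p₀)²
  = [1.645·√(0.83·0.17) + 0.842·√(0.92·0.08)]² / (0.09)²
  = [1.645·0.3756 + 0.842·0.2713]² / 0.0081
  = [0.8463]² / 0.0081
  = 88.43
Round up → n = 89.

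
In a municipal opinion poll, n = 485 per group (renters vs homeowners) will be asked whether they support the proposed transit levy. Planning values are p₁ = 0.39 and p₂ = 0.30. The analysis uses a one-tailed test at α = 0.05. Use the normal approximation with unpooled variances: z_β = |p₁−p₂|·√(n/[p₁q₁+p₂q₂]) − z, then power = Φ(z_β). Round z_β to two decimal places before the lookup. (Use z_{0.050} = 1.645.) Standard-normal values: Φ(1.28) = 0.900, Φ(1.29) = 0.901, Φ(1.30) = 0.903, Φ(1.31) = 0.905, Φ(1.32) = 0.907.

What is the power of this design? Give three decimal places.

Power ≈ 0.907

z_β = |p₁−p₂|·√(n/[p₁q₁+p₂q₂]) − z_α
    = 0.09 · √(485/0.4479) − 1.645
    = 0.09 · 32.9064 − 1.645
    = 2.9616 − 1.645 = 1.3166 → 1.32
Power = Φ(1.32) = 0.907.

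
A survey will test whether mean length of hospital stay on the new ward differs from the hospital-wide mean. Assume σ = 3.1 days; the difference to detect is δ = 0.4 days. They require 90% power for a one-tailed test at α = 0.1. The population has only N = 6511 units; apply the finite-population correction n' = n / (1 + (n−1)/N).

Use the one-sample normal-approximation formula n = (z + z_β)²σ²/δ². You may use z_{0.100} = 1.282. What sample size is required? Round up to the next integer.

n = 373

n = (z_α + z_β)² · σ² / δ²
  = (1.282 + 1.282)² · 3.1² / 0.4²
  = 6.5741 · 9.61 / 0.16
  = 394.86
Finite-population correction (N = 6511): 394.86 / (1 + (394.86 − 1)/6511) = 372.33.
Round up → n = 373.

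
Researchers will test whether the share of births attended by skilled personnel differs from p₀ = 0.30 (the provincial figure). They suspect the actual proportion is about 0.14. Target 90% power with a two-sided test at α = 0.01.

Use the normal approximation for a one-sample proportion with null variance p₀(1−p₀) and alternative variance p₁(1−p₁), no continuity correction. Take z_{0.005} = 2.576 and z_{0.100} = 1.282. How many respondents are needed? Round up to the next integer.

n = 104

n = [z_{α/2}·√(p₀q₀) + z_β·√(p₁q₁)]² / (p₁ − p₀)²
  = [2.576·√(0.30·0.70) + 1.282·√(0.14·0.86)]² / (-0.16)²
  = [2.576·0.4583 + 1.282·0.3470]² / 0.0256
  = [1.6253]² / 0.0256
  = 103.19
Round up → n = 104.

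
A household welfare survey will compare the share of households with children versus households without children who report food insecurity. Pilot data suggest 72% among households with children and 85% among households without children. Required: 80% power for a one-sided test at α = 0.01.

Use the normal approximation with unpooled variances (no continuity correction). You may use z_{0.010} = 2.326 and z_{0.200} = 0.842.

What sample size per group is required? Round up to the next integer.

n = (z_α + z_β)² · [p₁(1−p₁) + p₂(1−p₂)] / (p₁ − p₂)²
  = (2.326 + 0.842)² · (0.72·0.28 + 0.85·0.15) / (-0.13)²
  = (3.168)² · (0.2016 + 0.1275) / 0.0169
  = 10.0362 · 0.3291 / 0.0169
  = 195.44
Round up → n = 196 per group.

n = 196 per group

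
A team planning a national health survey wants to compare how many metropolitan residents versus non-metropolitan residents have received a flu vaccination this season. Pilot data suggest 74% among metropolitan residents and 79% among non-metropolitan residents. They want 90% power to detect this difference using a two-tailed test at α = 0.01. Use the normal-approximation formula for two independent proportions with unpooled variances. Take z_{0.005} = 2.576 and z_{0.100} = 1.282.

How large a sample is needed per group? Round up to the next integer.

n = (z_{α/2} + z_β)² · [p₁(1−p₁) + p₂(1−p₂)] / (p₁ − p₂)²
  = (2.576 + 1.282)² · (0.74·0.26 + 0.79·0.21) / (-0.05)²
  = (3.858)² · (0.1924 + 0.1659) / 0.0025
  = 14.8842 · 0.3583 / 0.0025
  = 2133.20
Round up → n = 2134 per group.

n = 2134 per group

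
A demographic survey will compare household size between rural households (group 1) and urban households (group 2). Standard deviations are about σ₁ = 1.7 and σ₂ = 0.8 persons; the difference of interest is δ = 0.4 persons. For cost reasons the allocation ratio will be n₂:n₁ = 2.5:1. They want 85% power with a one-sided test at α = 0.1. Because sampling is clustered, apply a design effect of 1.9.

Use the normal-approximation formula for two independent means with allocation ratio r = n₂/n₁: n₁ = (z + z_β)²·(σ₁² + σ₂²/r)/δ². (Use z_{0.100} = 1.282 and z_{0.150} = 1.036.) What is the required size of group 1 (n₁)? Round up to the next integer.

n₁ = (z_α + z_β)² · (σ₁² + σ₂²/r) / δ²
   = (1.282 + 1.036)² · (1.7² + 0.8²/2.5) / 0.4²
   = 5.3731 · (2.89 + 0.256) / 0.16
   = 5.3731 · 3.146 / 0.16
   = 105.65
Design effect: 1.9 × 105.65 = 200.73.
Round up → n₁ = 201; n₂ = r·n₁ = 2.5 × 201 = 503.

n₁ = 201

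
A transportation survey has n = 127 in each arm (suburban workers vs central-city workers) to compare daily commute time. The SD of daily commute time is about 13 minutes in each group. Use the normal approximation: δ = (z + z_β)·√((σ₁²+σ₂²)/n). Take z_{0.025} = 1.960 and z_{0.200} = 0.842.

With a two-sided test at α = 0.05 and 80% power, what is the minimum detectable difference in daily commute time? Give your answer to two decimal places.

Minimum detectable difference ≈ 4.57 minutes

δ = (z_{α/2} + z_β) · √((σ₁²+σ₂²)/n)
  = (1.960 + 0.842) · √(338/127)
  = 2.802 · √2.6614
  = 2.802 · 1.6314
  = 4.5711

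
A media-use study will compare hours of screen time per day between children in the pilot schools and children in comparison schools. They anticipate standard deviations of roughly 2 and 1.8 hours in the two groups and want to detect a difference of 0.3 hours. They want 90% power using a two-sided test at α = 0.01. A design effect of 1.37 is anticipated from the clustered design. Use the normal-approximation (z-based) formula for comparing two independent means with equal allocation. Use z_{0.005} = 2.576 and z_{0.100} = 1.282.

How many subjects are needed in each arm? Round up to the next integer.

n = (z_{α/2} + z_β)² · (σ₁² + σ₂²) / δ²
  = (2.576 + 1.282)² · (2² + 1.8² = 7.24) / 0.3²
  = 14.8842 · 7.24 / 0.09
  = 1197.35
Design effect: 1.37 × 1197.35 = 1640.37.
Round up → n = 1641 per group.

n = 1641 per group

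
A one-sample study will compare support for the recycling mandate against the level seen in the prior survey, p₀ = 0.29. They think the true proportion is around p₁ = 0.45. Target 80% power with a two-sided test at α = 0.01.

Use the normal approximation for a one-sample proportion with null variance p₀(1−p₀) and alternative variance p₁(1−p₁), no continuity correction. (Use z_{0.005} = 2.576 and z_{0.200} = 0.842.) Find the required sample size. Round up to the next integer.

n = 99

n = [z_{α/2}·√(p₀q₀) + z_β·√(p₁q₁)]² / (p₁ − p₀)²
  = [2.576·√(0.29·0.71) + 0.842·√(0.45·0.55)]² / (0.16)²
  = [2.576·0.4538 + 0.842·0.4975]² / 0.0256
  = [1.5878]² / 0.0256
  = 98.48
Round up → n = 99.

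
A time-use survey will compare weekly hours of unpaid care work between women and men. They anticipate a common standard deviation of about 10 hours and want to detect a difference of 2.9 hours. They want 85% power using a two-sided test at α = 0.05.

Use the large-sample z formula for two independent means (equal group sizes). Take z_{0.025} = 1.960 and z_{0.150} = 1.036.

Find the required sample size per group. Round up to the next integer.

n = (z_{α/2} + z_β)² · (σ₁² + σ₂²) / δ²
  = (1.960 + 1.036)² · (2·10² = 200) / 2.9²
  = 8.9760 · 200 / 8.41
  = 213.46
Round up → n = 214 per group.

n = 214 per group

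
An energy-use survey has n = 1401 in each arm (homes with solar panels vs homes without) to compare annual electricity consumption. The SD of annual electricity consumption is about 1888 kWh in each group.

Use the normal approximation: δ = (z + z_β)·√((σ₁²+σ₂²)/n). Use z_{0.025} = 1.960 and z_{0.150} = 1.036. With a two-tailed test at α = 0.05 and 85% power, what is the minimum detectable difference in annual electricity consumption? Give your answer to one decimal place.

δ = (z_{α/2} + z_β) · √((σ₁²+σ₂²)/n)
  = (1.960 + 1.036) · √(7129088/1401)
  = 2.996 · √5088.6
  = 2.996 · 71.3342
  = 213.7173

Minimum detectable difference ≈ 213.7 kWh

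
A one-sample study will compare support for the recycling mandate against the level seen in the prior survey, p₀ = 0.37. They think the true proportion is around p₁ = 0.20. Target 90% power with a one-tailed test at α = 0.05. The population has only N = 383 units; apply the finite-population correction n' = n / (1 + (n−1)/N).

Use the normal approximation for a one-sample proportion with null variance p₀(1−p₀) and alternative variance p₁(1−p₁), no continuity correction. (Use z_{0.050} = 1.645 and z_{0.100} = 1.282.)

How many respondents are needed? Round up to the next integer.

n = [z_α·√(p₀q₀) + z_β·√(p₁q₁)]² / (p₁ − p₀)²
  = [1.645·√(0.37·0.63) + 1.282·√(0.20·0.80)]² / (-0.17)²
  = [1.645·0.4828 + 1.282·0.4000]² / 0.0289
  = [1.3070]² / 0.0289
  = 59.11
Finite-population correction (N = 383): 59.11 / (1 + (59.11 − 1)/383) = 51.32.
Round up → n = 52.

n = 52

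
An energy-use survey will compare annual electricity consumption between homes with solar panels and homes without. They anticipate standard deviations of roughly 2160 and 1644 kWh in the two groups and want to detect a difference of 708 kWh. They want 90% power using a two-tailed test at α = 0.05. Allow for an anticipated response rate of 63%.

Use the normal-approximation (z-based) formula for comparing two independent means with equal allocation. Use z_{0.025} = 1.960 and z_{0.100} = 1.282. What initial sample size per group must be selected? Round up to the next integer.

n = (z_{α/2} + z_β)² · (σ₁² + σ₂²) / δ²
  = (1.960 + 1.282)² · (2160² + 1644² = 7368336) / 708²
  = 10.5106 · 7368336 / 501264
  = 154.50
Adjust for 63% response: 154.50 / 0.63 = 245.24.
Round up → n = 246 per group.

n = 246 per group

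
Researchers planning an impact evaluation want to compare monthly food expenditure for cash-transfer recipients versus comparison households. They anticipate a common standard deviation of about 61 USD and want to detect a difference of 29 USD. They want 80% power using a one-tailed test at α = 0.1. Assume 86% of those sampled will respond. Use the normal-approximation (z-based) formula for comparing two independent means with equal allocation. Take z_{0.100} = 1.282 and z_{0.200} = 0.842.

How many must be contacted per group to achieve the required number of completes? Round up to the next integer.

n = 47 per group

n = (z_α + z_β)² · (σ₁² + σ₂²) / δ²
  = (1.282 + 0.842)² · (2·61² = 7442) / 29²
  = 4.5114 · 7442 / 841
  = 39.92
Adjust for 86% response: 39.92 / 0.86 = 46.42.
Round up → n = 47 per group.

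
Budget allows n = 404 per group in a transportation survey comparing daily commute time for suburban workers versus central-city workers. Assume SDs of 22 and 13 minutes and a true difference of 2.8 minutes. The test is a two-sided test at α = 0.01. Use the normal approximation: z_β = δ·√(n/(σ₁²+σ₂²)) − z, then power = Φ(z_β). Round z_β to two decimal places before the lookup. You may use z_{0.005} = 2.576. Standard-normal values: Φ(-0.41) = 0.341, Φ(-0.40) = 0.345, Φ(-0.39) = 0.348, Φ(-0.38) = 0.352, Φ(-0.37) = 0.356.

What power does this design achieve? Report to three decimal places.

z_β = δ·√(n/(σ₁²+σ₂²)) − z_{α/2}
    = 2.8 · √(404/653) − 2.576
    = 2.8 · 0.78656 − 2.576
    = 2.2024 − 2.576 = -0.3736 → -0.37
Power = Φ(-0.37) = 0.356.

Power ≈ 0.356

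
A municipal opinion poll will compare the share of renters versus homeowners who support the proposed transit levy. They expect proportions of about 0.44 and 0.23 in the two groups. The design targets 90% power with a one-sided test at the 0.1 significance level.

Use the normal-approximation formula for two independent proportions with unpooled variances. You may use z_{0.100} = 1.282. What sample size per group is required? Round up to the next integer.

n = 64 per group

n = (z_α + z_β)² · [p₁(1−p₁) + p₂(1−p₂)] / (p₁ − p₂)²
  = (1.282 + 1.282)² · (0.44·0.56 + 0.23·0.77) / (0.21)²
  = (2.564)² · (0.2464 + 0.1771) / 0.0441
  = 6.5741 · 0.4235 / 0.0441
  = 63.13
Round up → n = 64 per group.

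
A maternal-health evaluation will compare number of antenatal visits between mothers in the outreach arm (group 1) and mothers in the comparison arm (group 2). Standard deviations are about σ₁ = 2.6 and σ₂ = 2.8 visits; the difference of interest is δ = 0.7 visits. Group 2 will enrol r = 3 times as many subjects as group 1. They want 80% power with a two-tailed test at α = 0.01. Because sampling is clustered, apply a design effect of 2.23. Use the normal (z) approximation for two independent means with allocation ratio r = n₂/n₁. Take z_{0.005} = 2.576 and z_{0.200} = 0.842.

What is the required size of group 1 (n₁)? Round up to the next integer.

n₁ = 499

n₁ = (z_{α/2} + z_β)² · (σ₁² + σ₂²/r) / δ²
   = (2.576 + 0.842)² · (2.6² + 2.8²/3) / 0.7²
   = 11.6827 · (6.76 + 2.6133) / 0.49
   = 11.6827 · 9.3733 / 0.49
   = 223.48
Design effect: 2.23 × 223.48 = 498.36.
Round up → n₁ = 499; n₂ = r·n₁ = 3 × 499 = 1497.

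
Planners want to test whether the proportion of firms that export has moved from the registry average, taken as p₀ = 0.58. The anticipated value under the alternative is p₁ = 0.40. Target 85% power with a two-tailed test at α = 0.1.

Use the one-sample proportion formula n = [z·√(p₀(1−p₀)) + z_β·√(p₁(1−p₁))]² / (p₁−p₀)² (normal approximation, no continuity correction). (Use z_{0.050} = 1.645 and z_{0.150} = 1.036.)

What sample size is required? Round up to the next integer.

n = 54

n = [z_{α/2}·√(p₀q₀) + z_β·√(p₁q₁)]² / (p₁ − p₀)²
  = [1.645·√(0.58·0.42) + 1.036·√(0.40·0.60)]² / (-0.18)²
  = [1.645·0.4936 + 1.036·0.4899]² / 0.0324
  = [1.3194]² / 0.0324
  = 53.73
Round up → n = 54.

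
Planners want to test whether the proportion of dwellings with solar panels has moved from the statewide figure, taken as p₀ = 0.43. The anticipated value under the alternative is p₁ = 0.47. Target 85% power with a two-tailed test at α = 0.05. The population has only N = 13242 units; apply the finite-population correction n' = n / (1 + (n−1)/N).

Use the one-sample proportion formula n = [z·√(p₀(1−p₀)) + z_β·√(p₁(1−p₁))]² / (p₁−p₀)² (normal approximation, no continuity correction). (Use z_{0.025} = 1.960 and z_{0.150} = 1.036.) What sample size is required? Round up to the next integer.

n = [z_{α/2}·√(p₀q₀) + z_β·√(p₁q₁)]² / (p₁ − p₀)²
  = [1.960·√(0.43·0.57) + 1.036·√(0.47·0.53)]² / (0.04)²
  = [1.960·0.4951 + 1.036·0.4991]² / 0.0016
  = [1.4874]² / 0.0016
  = 1382.75
Finite-population correction (N = 13242): 1382.75 / (1 + (1382.75 − 1)/13242) = 1252.10.
Round up → n = 1253.

n = 1253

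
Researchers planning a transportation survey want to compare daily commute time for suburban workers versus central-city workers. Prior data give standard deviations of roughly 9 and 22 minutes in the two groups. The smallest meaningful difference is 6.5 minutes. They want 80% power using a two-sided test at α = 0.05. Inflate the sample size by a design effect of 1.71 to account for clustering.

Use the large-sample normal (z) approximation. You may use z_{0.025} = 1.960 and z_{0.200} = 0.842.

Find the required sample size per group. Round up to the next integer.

n = 180 per group

n = (z_{α/2} + z_β)² · (σ₁² + σ₂²) / δ²
  = (1.960 + 0.842)² · (9² + 22² = 565) / 6.5²
  = 7.8512 · 565 / 42.25
  = 104.99
Design effect: 1.71 × 104.99 = 179.54.
Round up → n = 180 per group.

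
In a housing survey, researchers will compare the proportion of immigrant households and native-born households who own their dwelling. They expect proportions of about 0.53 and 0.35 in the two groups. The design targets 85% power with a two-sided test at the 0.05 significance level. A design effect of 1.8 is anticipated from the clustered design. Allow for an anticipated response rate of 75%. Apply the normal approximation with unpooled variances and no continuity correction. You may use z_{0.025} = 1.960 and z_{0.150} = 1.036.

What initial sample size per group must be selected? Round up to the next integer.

n = 317 per group

n = (z_{α/2} + z_β)² · [p₁(1−p₁) + p₂(1−p₂)] / (p₁ − p₂)²
  = (1.960 + 1.036)² · (0.53·0.47 + 0.35·0.65) / (0.18)²
  = (2.996)² · (0.2491 + 0.2275) / 0.0324
  = 8.9760 · 0.4766 / 0.0324
  = 132.04
Design effect: 1.8 × 132.04 = 237.66.
Adjust for 75% response: 237.66 / 0.75 = 316.89.
Round up → n = 317 per group.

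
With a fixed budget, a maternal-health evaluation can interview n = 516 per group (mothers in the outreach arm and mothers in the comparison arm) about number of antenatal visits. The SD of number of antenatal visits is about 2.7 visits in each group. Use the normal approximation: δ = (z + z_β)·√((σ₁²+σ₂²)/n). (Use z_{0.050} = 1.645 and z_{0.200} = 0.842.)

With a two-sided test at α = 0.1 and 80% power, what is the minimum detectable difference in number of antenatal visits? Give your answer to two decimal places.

Minimum detectable difference ≈ 0.42 visits

δ = (z_{α/2} + z_β) · √((σ₁²+σ₂²)/n)
  = (1.645 + 0.842) · √(14.58/516)
  = 2.487 · √0.02826
  = 2.487 · 0.1681
  = 0.4181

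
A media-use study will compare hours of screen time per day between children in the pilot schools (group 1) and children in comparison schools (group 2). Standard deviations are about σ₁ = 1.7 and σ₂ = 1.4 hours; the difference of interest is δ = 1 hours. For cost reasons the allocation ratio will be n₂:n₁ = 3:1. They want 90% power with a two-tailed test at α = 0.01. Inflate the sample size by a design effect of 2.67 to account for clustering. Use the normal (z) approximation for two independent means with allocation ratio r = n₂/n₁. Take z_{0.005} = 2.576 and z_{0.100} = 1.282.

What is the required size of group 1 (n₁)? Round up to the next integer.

n₁ = (z_{α/2} + z_β)² · (σ₁² + σ₂²/r) / δ²
   = (2.576 + 1.282)² · (1.7² + 1.4²/3) / 1²
   = 14.8842 · (2.89 + 0.65333) / 1
   = 14.8842 · 3.5433 / 1
   = 52.74
Design effect: 2.67 × 52.74 = 140.81.
Round up → n₁ = 141; n₂ = r·n₁ = 3 × 141 = 423.

n₁ = 141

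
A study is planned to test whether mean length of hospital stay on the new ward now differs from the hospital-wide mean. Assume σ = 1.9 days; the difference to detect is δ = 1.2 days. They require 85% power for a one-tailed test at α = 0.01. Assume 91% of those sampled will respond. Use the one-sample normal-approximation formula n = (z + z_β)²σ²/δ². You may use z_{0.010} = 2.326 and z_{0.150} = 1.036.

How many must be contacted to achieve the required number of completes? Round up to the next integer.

n = (z_α + z_β)² · σ² / δ²
  = (2.326 + 1.036)² · 1.9² / 1.2²
  = 11.3030 · 3.61 / 1.44
  = 28.34
Adjust for 91% response: 28.34 / 0.91 = 31.14.
Round up → n = 32.

n = 32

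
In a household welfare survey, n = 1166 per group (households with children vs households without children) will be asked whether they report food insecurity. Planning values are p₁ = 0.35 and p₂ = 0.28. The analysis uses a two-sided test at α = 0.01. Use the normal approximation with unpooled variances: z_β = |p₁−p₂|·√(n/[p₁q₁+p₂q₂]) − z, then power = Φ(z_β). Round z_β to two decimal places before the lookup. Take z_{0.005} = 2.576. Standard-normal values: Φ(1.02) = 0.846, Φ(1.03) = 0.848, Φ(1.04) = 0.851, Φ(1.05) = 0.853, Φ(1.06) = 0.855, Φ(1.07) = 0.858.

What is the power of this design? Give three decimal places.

z_β = |p₁−p₂|·√(n/[p₁q₁+p₂q₂]) − z_{α/2}
    = 0.07 · √(1166/0.4291) − 2.576
    = 0.07 · 52.1279 − 2.576
    = 3.6490 − 2.576 = 1.0730 → 1.07
Power = Φ(1.07) = 0.858.

Power ≈ 0.858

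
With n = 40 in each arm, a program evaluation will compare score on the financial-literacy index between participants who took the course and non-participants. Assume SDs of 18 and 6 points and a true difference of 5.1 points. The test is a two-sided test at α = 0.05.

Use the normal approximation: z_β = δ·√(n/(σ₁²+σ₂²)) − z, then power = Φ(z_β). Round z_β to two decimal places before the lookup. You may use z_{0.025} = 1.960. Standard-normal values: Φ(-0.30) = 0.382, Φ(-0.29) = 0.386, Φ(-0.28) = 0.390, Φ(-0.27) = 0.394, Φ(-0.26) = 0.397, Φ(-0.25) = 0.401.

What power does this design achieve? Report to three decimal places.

z_β = δ·√(n/(σ₁²+σ₂²)) − z_{α/2}
    = 5.1 · √(40/360) − 1.960
    = 5.1 · 0.33333 − 1.960
    = 1.7000 − 1.960 = -0.2600 → -0.26
Power = Φ(-0.26) = 0.397.

Power ≈ 0.397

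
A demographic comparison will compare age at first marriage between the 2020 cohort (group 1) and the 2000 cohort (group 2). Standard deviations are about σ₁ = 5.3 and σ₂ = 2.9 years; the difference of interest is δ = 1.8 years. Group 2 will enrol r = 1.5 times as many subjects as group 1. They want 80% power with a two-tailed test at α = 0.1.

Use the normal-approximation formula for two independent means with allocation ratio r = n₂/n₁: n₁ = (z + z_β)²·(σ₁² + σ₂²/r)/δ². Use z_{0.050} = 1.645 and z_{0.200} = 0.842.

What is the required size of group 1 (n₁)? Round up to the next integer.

n₁ = 65

n₁ = (z_{α/2} + z_β)² · (σ₁² + σ₂²/r) / δ²
   = (1.645 + 0.842)² · (5.3² + 2.9²/1.5) / 1.8²
   = 6.1852 · (28.09 + 5.6067) / 3.24
   = 6.1852 · 33.6967 / 3.24
   = 64.33
Round up → n₁ = 65; n₂ = r·n₁ = 1.5 × 65 = 98.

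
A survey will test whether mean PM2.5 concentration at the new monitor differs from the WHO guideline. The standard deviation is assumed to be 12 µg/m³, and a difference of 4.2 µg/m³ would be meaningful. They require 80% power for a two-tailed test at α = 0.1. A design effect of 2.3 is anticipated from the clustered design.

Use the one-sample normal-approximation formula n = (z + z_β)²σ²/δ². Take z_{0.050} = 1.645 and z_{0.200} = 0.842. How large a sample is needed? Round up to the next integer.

n = (z_{α/2} + z_β)² · σ² / δ²
  = (1.645 + 0.842)² · 12² / 4.2²
  = 6.1852 · 144 / 17.64
  = 50.49
Design effect: 2.3 × 50.49 = 116.13.
Round up → n = 117.

n = 117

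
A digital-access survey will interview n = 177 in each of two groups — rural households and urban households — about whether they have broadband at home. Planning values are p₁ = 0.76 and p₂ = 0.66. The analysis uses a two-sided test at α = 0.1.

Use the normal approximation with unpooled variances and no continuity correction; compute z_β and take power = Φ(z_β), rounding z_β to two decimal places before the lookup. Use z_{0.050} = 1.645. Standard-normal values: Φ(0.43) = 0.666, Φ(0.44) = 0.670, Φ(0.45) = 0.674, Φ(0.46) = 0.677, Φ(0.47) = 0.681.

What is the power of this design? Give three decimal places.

z_β = |p₁−p₂|·√(n/[p₁q₁+p₂q₂]) − z_{α/2}
    = 0.10 · √(177/0.4068) − 1.645
    = 0.10 · 20.8591 − 1.645
    = 2.0859 − 1.645 = 0.4409 → 0.44
Power = Φ(0.44) = 0.670.

Power ≈ 0.670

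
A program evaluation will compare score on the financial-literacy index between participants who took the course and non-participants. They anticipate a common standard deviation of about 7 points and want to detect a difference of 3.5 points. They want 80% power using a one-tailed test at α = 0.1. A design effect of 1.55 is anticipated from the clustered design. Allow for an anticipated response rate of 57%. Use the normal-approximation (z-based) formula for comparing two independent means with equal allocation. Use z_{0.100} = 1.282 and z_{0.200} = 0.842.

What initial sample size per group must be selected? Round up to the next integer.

n = 99 per group

n = (z_α + z_β)² · (σ₁² + σ₂²) / δ²
  = (1.282 + 0.842)² · (2·7² = 98) / 3.5²
  = 4.5114 · 98 / 12.25
  = 36.09
Design effect: 1.55 × 36.09 = 55.94.
Adjust for 57% response: 55.94 / 0.57 = 98.14.
Round up → n = 99 per group.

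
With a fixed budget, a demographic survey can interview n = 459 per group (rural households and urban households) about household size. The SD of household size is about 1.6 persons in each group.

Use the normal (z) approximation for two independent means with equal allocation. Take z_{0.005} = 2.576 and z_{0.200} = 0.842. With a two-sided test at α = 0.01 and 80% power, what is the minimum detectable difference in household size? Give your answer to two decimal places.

Minimum detectable difference ≈ 0.36 persons

δ = (z_{α/2} + z_β) · √((σ₁²+σ₂²)/n)
  = (2.576 + 0.842) · √(5.12/459)
  = 3.418 · √0.01115
  = 3.418 · 0.1056
  = 0.3610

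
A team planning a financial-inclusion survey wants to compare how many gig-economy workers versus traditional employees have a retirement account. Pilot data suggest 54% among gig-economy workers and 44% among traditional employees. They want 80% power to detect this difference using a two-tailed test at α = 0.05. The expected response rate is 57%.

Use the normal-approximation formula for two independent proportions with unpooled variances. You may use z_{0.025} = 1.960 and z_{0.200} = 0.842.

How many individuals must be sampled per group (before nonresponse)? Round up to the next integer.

n = (z_{α/2} + z_β)² · [p₁(1−p₁) + p₂(1−p₂)] / (p₁ − p₂)²
  = (1.960 + 0.842)² · (0.54·0.46 + 0.44·0.56) / (0.10)²
  = (2.802)² · (0.2484 + 0.2464) / 0.0100
  = 7.8512 · 0.4948 / 0.0100
  = 388.48
Adjust for 57% response: 388.48 / 0.57 = 681.54.
Round up → n = 682 per group.

n = 682 per group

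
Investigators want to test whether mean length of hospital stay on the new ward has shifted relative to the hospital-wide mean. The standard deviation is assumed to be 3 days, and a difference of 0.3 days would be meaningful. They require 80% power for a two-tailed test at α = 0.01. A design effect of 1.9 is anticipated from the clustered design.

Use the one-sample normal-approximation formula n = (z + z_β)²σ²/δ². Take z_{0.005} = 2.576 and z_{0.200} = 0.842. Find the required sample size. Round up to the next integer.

n = (z_{α/2} + z_β)² · σ² / δ²
  = (2.576 + 0.842)² · 3² / 0.3²
  = 11.6827 · 9 / 0.09
  = 1168.27
Design effect: 1.9 × 1168.27 = 2219.72.
Round up → n = 2220.

n = 2220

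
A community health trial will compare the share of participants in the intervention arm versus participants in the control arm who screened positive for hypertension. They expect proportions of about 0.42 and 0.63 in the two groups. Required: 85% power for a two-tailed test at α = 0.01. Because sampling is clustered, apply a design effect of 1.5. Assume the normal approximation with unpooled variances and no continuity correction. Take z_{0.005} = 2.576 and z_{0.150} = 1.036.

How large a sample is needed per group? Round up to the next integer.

n = (z_{α/2} + z_β)² · [p₁(1−p₁) + p₂(1−p₂)] / (p₁ − p₂)²
  = (2.576 + 1.036)² · (0.42·0.58 + 0.63·0.37) / (-0.21)²
  = (3.612)² · (0.2436 + 0.2331) / 0.0441
  = 13.0465 · 0.4767 / 0.0441
  = 141.03
Design effect: 1.5 × 141.03 = 211.54.
Round up → n = 212 per group.

n = 212 per group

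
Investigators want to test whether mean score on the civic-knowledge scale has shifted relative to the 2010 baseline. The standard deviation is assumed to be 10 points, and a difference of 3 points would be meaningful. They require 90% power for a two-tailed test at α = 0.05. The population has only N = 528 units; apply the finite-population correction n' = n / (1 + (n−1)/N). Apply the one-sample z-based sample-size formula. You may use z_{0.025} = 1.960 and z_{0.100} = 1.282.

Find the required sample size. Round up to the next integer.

n = 96

n = (z_{α/2} + z_β)² · σ² / δ²
  = (1.960 + 1.282)² · 10² / 3²
  = 10.5106 · 100 / 9
  = 116.78
Finite-population correction (N = 528): 116.78 / (1 + (116.78 − 1)/528) = 95.78.
Round up → n = 96.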